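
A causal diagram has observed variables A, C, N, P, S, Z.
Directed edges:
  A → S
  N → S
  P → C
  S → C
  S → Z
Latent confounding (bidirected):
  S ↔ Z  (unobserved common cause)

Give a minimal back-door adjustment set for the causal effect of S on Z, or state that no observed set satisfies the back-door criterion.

S→Z: no observed back-door set.

desc(S)\{S}={C,Z}; candidates ⊆ {A,N,P}.
S↔Z: latent back-door arc(s) into S.
size 0: {}; under {} S still reaches {A,N,Z} ∋ Z.
size 1: {A}, {N}, {P}; under {A} S still reaches {N,Z} ∋ Z.
size 2: {A,N}, {A,P}, {N,P}; under {A,N} S still reaches {Z} ∋ Z.
S↔Z cannot be blocked by any observed set — no back-door set.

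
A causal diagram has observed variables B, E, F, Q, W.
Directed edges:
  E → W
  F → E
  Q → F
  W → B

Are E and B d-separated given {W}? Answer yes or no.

Yes — E ⊥ B | {W}.

Bayes-Ball from E | {W} reaches {F,Q}.
B ∉ reach(E|{W}) ⇒ E ⊥ B | {W}.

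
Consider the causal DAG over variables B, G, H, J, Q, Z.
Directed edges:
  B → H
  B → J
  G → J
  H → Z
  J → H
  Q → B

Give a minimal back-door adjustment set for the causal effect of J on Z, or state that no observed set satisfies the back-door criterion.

desc(J)\{J}={H,Z}; candidates ⊆ {B,G,Q}.
size 0: {}; under {} J still reaches {B,G,H,Q,Z} ∋ Z.
{B}: J⊥Z given {B} in G with J→· removed — back-door holds.

J→Z: minimal back-door set {B}.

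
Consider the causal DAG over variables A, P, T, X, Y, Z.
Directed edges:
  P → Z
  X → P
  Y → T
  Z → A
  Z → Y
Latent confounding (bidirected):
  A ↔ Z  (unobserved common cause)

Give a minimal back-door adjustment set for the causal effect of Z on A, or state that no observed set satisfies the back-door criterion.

desc(Z)\{Z}={A,T,Y}; candidates ⊆ {P,X}.
Z↔A: latent back-door arc(s) into Z.
size 0: {}; under {} Z still reaches {A,P,X} ∋ A.
size 1: {P}, {X}; under {P} Z still reaches {A} ∋ A.
size 2: {P,X}; under {P,X} Z still reaches {A} ∋ A.
Z↔A cannot be blocked by any observed set — no back-door set.

Z→A: no observed back-door set.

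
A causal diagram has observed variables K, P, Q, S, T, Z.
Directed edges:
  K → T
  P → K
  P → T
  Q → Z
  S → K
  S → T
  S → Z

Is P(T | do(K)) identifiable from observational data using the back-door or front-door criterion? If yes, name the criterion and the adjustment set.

desc(K)\{K}={T}; candidates ⊆ {P,Q,S,Z}.
size 0: {}; under {} K still reaches {P,S,T,Z} ∋ T.
size 1: {P}, {Q}, {S} …(+1); under {P} K still reaches {S,T,Z} ∋ T.
{P,S}: K⊥T given {P,S} in G with K→· removed — back-door holds.
P(T|do(K)) = Σ_{P,S} P(T|K,P,S)·P(P,S).

P(T|do(K)): backdoor, adjust for {P, S}.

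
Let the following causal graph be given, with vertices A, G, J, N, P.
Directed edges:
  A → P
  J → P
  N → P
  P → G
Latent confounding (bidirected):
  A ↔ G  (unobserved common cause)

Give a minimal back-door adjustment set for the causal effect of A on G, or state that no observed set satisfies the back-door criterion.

A→G: no observed back-door set.

desc(A)\{A}={G,P}; candidates ⊆ {J,N}.
A↔G: latent back-door arc(s) into A.
size 0: {}; under {} A still reaches {G} ∋ G.
size 1: {J}, {N}; under {J} A still reaches {G} ∋ G.
size 2: {J,N}; under {J,N} A still reaches {G} ∋ G.
A↔G cannot be blocked by any observed set — no back-door set.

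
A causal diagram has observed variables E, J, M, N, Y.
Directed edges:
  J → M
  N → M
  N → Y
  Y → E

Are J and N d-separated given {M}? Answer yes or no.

No — J and N are d-connected given {M}.

Bayes-Ball from J | {M} reaches {E,N,Y}.
N ∈ reach(J|{M}) ⇒ J ⊥̸ N | {M}.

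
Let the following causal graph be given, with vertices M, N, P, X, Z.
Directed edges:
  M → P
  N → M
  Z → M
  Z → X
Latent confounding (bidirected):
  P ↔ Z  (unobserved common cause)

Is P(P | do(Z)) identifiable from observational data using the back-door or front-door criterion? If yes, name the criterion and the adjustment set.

desc(Z)\{Z}={M,P,X}; candidates ⊆ {N}.
Z↔P: latent back-door arc(s) into Z.
size 0: {}; under {} Z still reaches {P} ∋ P.
size 1: {N}; under {N} Z still reaches {P} ∋ P.
Z↔P cannot be blocked by any observed set — no back-door set.
{M}: (i) intercepts every directed Z→P path; (ii) no back-door Z→{M}; (iii) {Z} blocks every back-door {M}→P. Front-door holds.
P(P|do(Z)) = Σ_{M} P(M|Z) Σ_{Z'} P(P|M,Z')P(Z').

P(P|do(Z)): frontdoor, adjust for {M}.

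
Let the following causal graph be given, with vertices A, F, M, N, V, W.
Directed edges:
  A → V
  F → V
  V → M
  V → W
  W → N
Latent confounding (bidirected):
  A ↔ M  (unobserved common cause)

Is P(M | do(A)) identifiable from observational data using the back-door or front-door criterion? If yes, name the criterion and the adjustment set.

P(M|do(A)): frontdoor, adjust for {V}.

desc(A)\{A}={M,N,V,W}; candidates ⊆ {F}.
A↔M: latent back-door arc(s) into A.
size 0: {}; under {} A still reaches {M} ∋ M.
size 1: {F}; under {F} A still reaches {M} ∋ M.
A↔M cannot be blocked by any observed set — no back-door set.
{V}: (i) intercepts every directed A→M path; (ii) no back-door A→{V}; (iii) {A} blocks every back-door {V}→M. Front-door holds.
P(M|do(A)) = Σ_{V} P(V|A) Σ_{A'} P(M|V,A')P(A').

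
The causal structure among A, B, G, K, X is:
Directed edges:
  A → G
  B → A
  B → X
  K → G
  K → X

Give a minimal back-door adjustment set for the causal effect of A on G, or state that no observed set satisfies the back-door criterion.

desc(A)\{A}={G}; candidates ⊆ {B,K,X}.
∅: A⊥G given ∅ in G with A→· removed — back-door holds.

A→G: minimal back-door set ∅.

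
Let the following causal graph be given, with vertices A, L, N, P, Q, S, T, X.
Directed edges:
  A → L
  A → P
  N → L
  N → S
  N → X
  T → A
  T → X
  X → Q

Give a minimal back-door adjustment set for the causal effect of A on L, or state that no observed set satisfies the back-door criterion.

desc(A)\{A}={L,P}; candidates ⊆ {N,Q,S,T,X}.
∅: A⊥L given ∅ in G with A→· removed — back-door holds.

A→L: minimal back-door set ∅.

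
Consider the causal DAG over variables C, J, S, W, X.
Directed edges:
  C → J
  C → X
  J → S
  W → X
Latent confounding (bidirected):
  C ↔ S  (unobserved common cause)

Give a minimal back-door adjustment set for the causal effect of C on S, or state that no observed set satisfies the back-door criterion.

C→S: no observed back-door set.

desc(C)\{C}={J,S,X}; candidates ⊆ {W}.
C↔S: latent back-door arc(s) into C.
size 0: {}; under {} C still reaches {S} ∋ S.
size 1: {W}; under {W} C still reaches {S} ∋ S.
C↔S cannot be blocked by any observed set — no back-door set.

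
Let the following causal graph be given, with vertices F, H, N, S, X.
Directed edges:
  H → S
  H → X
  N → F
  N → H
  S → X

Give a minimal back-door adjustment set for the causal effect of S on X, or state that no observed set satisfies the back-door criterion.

S→X: minimal back-door set {H}.

desc(S)\{S}={X}; candidates ⊆ {F,H,N}.
size 0: {}; under {} S still reaches {F,H,N,X} ∋ X.
{H}: S⊥X given {H} in G with S→· removed — back-door holds.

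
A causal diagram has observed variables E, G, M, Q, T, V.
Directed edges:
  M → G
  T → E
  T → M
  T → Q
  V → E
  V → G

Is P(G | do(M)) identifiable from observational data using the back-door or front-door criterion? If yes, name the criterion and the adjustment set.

desc(M)\{M}={G}; candidates ⊆ {E,Q,T,V}.
∅: M⊥G given ∅ in G with M→· removed — back-door holds.
P(G|do(M)) = P(G|M) — no adjustment needed.

P(G|do(M)): backdoor, adjust for ∅.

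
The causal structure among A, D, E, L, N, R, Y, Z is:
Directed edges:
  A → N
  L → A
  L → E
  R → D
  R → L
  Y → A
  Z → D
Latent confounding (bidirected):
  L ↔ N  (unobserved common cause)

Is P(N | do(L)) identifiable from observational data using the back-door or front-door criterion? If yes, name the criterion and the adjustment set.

P(N|do(L)): frontdoor, adjust for {A}.

desc(L)\{L}={A,E,N}; candidates ⊆ {D,R,Y,Z}.
L↔N: latent back-door arc(s) into L.
size 0: {}; under {} L still reaches {D,N,R} ∋ N.
size 1: {D}, {R}, {Y} …(+1); under {D} L still reaches {N,R,Z} ∋ N.
size 2: {D,R}, {D,Y}, {D,Z} …(+3); under {D,R} L still reaches {N} ∋ N.
L↔N cannot be blocked by any observed set — no back-door set.
{A}: (i) intercepts every directed L→N path; (ii) no back-door L→{A}; (iii) {L} blocks every back-door {A}→N. Front-door holds.
P(N|do(L)) = Σ_{A} P(A|L) Σ_{L'} P(N|A,L')P(L').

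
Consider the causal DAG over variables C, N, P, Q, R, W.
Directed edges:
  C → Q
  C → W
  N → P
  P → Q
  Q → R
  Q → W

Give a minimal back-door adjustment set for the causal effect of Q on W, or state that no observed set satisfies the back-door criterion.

Q→W: minimal back-door set {C}.

desc(Q)\{Q}={R,W}; candidates ⊆ {C,N,P}.
size 0: {}; under {} Q still reaches {C,N,P,W} ∋ W.
{C}: Q⊥W given {C} in G with Q→· removed — back-door holds.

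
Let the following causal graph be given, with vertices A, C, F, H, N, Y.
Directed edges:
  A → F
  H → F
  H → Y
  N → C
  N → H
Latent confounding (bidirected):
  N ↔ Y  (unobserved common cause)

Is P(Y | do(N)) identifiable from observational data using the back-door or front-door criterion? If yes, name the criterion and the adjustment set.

desc(N)\{N}={C,F,H,Y}; candidates ⊆ {A}.
N↔Y: latent back-door arc(s) into N.
size 0: {}; under {} N still reaches {Y} ∋ Y.
size 1: {A}; under {A} N still reaches {Y} ∋ Y.
N↔Y cannot be blocked by any observed set — no back-door set.
{H}: (i) intercepts every directed N→Y path; (ii) no back-door N→{H}; (iii) {N} blocks every back-door {H}→Y. Front-door holds.
P(Y|do(N)) = Σ_{H} P(H|N) Σ_{N'} P(Y|H,N')P(N').

P(Y|do(N)): frontdoor, adjust for {H}.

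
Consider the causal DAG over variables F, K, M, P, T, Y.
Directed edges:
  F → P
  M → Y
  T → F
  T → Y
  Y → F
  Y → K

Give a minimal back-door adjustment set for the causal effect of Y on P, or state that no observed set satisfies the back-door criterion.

Y→P: minimal back-door set {T}.

desc(Y)\{Y}={F,K,P}; candidates ⊆ {M,T}.
size 0: {}; under {} Y still reaches {F,M,P,T} ∋ P.
{T}: Y⊥P given {T} in G with Y→· removed — back-door holds.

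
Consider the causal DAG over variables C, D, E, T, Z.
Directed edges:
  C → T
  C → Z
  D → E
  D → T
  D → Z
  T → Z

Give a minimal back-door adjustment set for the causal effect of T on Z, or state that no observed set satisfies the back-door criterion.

desc(T)\{T}={Z}; candidates ⊆ {C,D,E}.
size 0: {}; under {} T still reaches {C,D,E,Z} ∋ Z.
size 1: {C}, {D}, {E}; under {C} T still reaches {D,E,Z} ∋ Z.
{C,D}: T⊥Z given {C,D} in G with T→· removed — back-door holds.

T→Z: minimal back-door set {C, D}.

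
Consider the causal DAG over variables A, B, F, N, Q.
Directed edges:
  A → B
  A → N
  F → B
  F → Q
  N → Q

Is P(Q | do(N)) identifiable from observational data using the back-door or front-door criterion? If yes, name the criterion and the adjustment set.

P(Q|do(N)): backdoor, adjust for ∅.

desc(N)\{N}={Q}; candidates ⊆ {A,B,F}.
∅: N⊥Q given ∅ in G with N→· removed — back-door holds.
P(Q|do(N)) = P(Q|N) — no adjustment needed.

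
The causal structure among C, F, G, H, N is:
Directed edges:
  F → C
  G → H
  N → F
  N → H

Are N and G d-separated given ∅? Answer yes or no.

Yes — N ⊥ G | ∅.

Bayes-Ball from N | ∅ reaches {C,F,H}.
G ∉ reach(N|∅) ⇒ N ⊥ G | ∅.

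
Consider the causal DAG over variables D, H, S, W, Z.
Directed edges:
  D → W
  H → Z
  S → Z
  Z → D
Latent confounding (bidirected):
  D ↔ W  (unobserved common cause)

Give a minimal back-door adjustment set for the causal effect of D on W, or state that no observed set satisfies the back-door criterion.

desc(D)\{D}={W}; candidates ⊆ {H,S,Z}.
D↔W: latent back-door arc(s) into D.
size 0: {}; under {} D still reaches {H,S,W,Z} ∋ W.
size 1: {H}, {S}, {Z}; under {H} D still reaches {S,W,Z} ∋ W.
size 2: {H,S}, {H,Z}, {S,Z}; under {H,S} D still reaches {W,Z} ∋ W.
D↔W cannot be blocked by any observed set — no back-door set.

D→W: no observed back-door set.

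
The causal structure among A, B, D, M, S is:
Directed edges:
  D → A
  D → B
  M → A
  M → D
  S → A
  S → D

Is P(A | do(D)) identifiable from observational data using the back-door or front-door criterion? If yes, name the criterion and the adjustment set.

desc(D)\{D}={A,B}; candidates ⊆ {M,S}.
size 0: {}; under {} D still reaches {A,M,S} ∋ A.
size 1: {M}, {S}; under {M} D still reaches {A,S} ∋ A.
{M,S}: D⊥A given {M,S} in G with D→· removed — back-door holds.
P(A|do(D)) = Σ_{M,S} P(A|D,M,S)·P(M,S).

P(A|do(D)): backdoor, adjust for {M, S}.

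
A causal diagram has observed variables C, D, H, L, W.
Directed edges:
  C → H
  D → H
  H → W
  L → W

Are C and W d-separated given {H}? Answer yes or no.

Yes — C ⊥ W | {H}.

Bayes-Ball from C | {H} reaches {D}.
W ∉ reach(C|{H}) ⇒ C ⊥ W | {H}.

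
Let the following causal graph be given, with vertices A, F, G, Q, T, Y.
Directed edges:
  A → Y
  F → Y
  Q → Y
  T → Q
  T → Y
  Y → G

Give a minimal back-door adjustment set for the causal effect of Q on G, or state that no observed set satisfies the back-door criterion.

Q→G: minimal back-door set {T}.

desc(Q)\{Q}={G,Y}; candidates ⊆ {A,F,T}.
size 0: {}; under {} Q still reaches {G,T,Y} ∋ G.
{T}: Q⊥G given {T} in G with Q→· removed — back-door holds.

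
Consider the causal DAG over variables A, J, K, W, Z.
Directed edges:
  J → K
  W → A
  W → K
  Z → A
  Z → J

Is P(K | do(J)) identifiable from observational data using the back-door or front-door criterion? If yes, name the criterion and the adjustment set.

P(K|do(J)): backdoor, adjust for ∅.

desc(J)\{J}={K}; candidates ⊆ {A,W,Z}.
∅: J⊥K given ∅ in G with J→· removed — back-door holds.
P(K|do(J)) = P(K|J) — no adjustment needed.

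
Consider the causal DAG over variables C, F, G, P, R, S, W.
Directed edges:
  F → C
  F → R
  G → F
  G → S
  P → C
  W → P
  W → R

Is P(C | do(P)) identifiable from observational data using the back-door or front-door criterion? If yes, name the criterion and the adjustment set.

desc(P)\{P}={C}; candidates ⊆ {F,G,R,S,W}.
∅: P⊥C given ∅ in G with P→· removed — back-door holds.
P(C|do(P)) = P(C|P) — no adjustment needed.

P(C|do(P)): backdoor, adjust for ∅.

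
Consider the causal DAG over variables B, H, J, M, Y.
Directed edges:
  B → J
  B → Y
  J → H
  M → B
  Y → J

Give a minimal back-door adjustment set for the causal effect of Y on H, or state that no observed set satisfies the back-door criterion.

desc(Y)\{Y}={H,J}; candidates ⊆ {B,M}.
size 0: {}; under {} Y still reaches {B,H,J,M} ∋ H.
{B}: Y⊥H given {B} in G with Y→· removed — back-door holds.

Y→H: minimal back-door set {B}.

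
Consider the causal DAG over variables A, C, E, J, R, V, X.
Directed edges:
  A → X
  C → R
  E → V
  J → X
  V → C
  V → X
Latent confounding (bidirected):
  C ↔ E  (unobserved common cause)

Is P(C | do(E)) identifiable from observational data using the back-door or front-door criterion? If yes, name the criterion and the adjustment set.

P(C|do(E)): frontdoor, adjust for {V}.

desc(E)\{E}={C,R,V,X}; candidates ⊆ {A,J}.
E↔C: latent back-door arc(s) into E.
size 0: {}; under {} E still reaches {C,R} ∋ C.
size 1: {A}, {J}; under {A} E still reaches {C,R} ∋ C.
size 2: {A,J}; under {A,J} E still reaches {C,R} ∋ C.
E↔C cannot be blocked by any observed set — no back-door set.
{V}: (i) intercepts every directed E→C path; (ii) no back-door E→{V}; (iii) {E} blocks every back-door {V}→C. Front-door holds.
P(C|do(E)) = Σ_{V} P(V|E) Σ_{E'} P(C|V,E')P(E').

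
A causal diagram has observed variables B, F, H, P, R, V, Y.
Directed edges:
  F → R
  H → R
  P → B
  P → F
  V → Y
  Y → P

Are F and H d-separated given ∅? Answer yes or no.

Yes — F ⊥ H | ∅.

Bayes-Ball from F | ∅ reaches {B,P,R,V,Y}.
H ∉ reach(F|∅) ⇒ F ⊥ H | ∅.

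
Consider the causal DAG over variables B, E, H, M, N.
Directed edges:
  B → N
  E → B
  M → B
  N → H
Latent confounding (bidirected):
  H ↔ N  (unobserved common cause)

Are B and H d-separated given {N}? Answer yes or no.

No — B and H are d-connected given {N}.

Bayes-Ball from B | {N} reaches {E,H,M}.
H ∈ reach(B|{N}) ⇒ B ⊥̸ H | {N}.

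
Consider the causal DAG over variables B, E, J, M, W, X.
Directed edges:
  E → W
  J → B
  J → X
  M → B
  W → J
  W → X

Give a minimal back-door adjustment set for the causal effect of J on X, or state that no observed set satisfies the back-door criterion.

J→X: minimal back-door set {W}.

desc(J)\{J}={B,X}; candidates ⊆ {E,M,W}.
size 0: {}; under {} J still reaches {E,W,X} ∋ X.
{W}: J⊥X given {W} in G with J→· removed — back-door holds.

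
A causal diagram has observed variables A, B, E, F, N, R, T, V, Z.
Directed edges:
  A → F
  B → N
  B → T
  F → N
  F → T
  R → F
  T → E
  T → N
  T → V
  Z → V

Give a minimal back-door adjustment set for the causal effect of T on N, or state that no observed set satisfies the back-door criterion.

desc(T)\{T}={E,N,V}; candidates ⊆ {A,B,F,R,Z}.
size 0: {}; under {} T still reaches {A,B,F,N,R} ∋ N.
size 1: {A}, {B}, {F} …(+2); under {A} T still reaches {B,F,N,R} ∋ N.
{B,F}: T⊥N given {B,F} in G with T→· removed — back-door holds.

T→N: minimal back-door set {B, F}.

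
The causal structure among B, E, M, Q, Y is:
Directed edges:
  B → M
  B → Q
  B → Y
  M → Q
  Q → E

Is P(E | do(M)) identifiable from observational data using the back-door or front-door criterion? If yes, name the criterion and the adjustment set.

desc(M)\{M}={E,Q}; candidates ⊆ {B,Y}.
size 0: {}; under {} M still reaches {B,E,Q,Y} ∋ E.
{B}: M⊥E given {B} in G with M→· removed — back-door holds.
P(E|do(M)) = Σ_{B} P(E|M,B)·P(B).

P(E|do(M)): backdoor, adjust for {B}.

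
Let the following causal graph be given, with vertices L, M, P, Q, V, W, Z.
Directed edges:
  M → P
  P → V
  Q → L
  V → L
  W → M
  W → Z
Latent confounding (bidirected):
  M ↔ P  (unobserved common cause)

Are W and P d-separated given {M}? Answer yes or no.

No — W and P are d-connected given {M}.

Bayes-Ball from W | {M} reaches {L,P,V,Z}.
P ∈ reach(W|{M}) ⇒ W ⊥̸ P | {M}.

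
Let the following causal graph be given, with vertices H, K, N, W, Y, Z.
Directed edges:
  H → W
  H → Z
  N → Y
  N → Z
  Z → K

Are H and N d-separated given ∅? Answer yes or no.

Yes — H ⊥ N | ∅.

Bayes-Ball from H | ∅ reaches {K,W,Z}.
N ∉ reach(H|∅) ⇒ H ⊥ N | ∅.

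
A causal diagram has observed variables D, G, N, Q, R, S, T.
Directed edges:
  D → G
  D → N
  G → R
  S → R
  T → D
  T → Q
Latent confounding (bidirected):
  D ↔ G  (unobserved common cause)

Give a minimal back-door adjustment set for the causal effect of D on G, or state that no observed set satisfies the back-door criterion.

desc(D)\{D}={G,N,R}; candidates ⊆ {Q,S,T}.
D↔G: latent back-door arc(s) into D.
size 0: {}; under {} D still reaches {G,Q,R,T} ∋ G.
size 1: {Q}, {S}, {T}; under {Q} D still reaches {G,R,T} ∋ G.
size 2: {Q,S}, {Q,T}, {S,T}; under {Q,S} D still reaches {G,R,T} ∋ G.
D↔G cannot be blocked by any observed set — no back-door set.

D→G: no observed back-door set.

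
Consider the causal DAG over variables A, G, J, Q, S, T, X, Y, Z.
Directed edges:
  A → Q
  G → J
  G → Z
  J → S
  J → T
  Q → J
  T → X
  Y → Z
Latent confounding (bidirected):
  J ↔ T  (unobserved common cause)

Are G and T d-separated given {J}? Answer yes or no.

No — G and T are d-connected given {J}.

Bayes-Ball from G | {J} reaches {A,Q,T,X,Z}.
T ∈ reach(G|{J}) ⇒ G ⊥̸ T | {J}.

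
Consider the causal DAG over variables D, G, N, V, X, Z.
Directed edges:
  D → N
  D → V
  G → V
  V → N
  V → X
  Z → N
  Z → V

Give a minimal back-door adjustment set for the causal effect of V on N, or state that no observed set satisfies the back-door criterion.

desc(V)\{V}={N,X}; candidates ⊆ {D,G,Z}.
size 0: {}; under {} V still reaches {D,G,N,Z} ∋ N.
size 1: {D}, {G}, {Z}; under {D} V still reaches {G,N,Z} ∋ N.
{D,Z}: V⊥N given {D,Z} in G with V→· removed — back-door holds.

V→N: minimal back-door set {D, Z}.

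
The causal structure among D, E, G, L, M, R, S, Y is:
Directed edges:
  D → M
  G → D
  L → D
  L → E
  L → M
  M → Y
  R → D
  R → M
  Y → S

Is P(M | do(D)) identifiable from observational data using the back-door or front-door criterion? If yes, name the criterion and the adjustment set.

P(M|do(D)): backdoor, adjust for {L, R}.

desc(D)\{D}={M,S,Y}; candidates ⊆ {E,G,L,R}.
size 0: {}; under {} D still reaches {E,G,L,M,R,S,Y} ∋ M.
size 1: {E}, {G}, {L} …(+1); under {E} D still reaches {G,L,M,R,S,Y} ∋ M.
{L,R}: D⊥M given {L,R} in G with D→· removed — back-door holds.
P(M|do(D)) = Σ_{L,R} P(M|D,L,R)·P(L,R).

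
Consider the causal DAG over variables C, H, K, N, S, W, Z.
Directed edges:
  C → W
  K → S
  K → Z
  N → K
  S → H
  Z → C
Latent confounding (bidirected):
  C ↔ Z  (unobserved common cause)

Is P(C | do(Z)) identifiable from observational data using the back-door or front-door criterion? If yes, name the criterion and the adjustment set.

desc(Z)\{Z}={C,W}; candidates ⊆ {H,K,N,S}.
Z↔C: latent back-door arc(s) into Z.
size 0: {}; under {} Z still reaches {C,H,K,N,S,W} ∋ C.
size 1: {H}, {K}, {N} …(+1); under {H} Z still reaches {C,K,N,S,W} ∋ C.
size 2: {H,K}, {H,N}, {H,S} …(+3); under {H,K} Z still reaches {C,W} ∋ C.
Z↔C cannot be blocked by any observed set — no back-door set.
No mediator lies on a directed Z→…→C path.
Neither criterion identifies P(C|do(Z)) in this graph.

P(C|do(Z)): not identifiable (no BD/FD set).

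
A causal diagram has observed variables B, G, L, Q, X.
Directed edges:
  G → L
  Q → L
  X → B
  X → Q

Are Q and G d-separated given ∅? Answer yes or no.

Yes — Q ⊥ G | ∅.

Bayes-Ball from Q | ∅ reaches {B,L,X}.
G ∉ reach(Q|∅) ⇒ Q ⊥ G | ∅.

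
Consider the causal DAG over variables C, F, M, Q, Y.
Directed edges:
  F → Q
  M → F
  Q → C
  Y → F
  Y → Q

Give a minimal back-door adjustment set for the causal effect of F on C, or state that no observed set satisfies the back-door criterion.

F→C: minimal back-door set {Y}.

desc(F)\{F}={C,Q}; candidates ⊆ {M,Y}.
size 0: {}; under {} F still reaches {C,M,Q,Y} ∋ C.
{Y}: F⊥C given {Y} in G with F→· removed — back-door holds.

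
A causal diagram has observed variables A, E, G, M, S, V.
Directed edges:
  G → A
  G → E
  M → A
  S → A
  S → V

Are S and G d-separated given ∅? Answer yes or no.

Bayes-Ball from S | ∅ reaches {A,V}.
G ∉ reach(S|∅) ⇒ S ⊥ G | ∅.

Yes — S ⊥ G | ∅.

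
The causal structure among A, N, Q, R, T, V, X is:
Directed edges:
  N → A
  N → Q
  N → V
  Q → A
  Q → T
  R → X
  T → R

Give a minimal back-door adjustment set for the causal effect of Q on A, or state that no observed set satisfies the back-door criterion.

desc(Q)\{Q}={A,R,T,X}; candidates ⊆ {N,V}.
size 0: {}; under {} Q still reaches {A,N,V} ∋ A.
{N}: Q⊥A given {N} in G with Q→· removed — back-door holds.

Q→A: minimal back-door set {N}.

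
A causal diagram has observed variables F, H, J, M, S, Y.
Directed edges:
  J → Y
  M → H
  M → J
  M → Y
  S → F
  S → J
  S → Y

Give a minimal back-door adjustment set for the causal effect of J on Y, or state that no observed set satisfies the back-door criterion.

desc(J)\{J}={Y}; candidates ⊆ {F,H,M,S}.
size 0: {}; under {} J still reaches {F,H,M,S,Y} ∋ Y.
size 1: {F}, {H}, {M} …(+1); under {F} J still reaches {H,M,S,Y} ∋ Y.
{M,S}: J⊥Y given {M,S} in G with J→· removed — back-door holds.

J→Y: minimal back-door set {M, S}.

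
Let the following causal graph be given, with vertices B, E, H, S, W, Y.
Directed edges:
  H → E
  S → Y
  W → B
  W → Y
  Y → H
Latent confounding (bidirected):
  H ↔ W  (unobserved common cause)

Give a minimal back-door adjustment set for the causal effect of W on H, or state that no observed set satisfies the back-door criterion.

desc(W)\{W}={B,E,H,Y}; candidates ⊆ {S}.
W↔H: latent back-door arc(s) into W.
size 0: {}; under {} W still reaches {E,H} ∋ H.
size 1: {S}; under {S} W still reaches {E,H} ∋ H.
W↔H cannot be blocked by any observed set — no back-door set.

W→H: no observed back-door set.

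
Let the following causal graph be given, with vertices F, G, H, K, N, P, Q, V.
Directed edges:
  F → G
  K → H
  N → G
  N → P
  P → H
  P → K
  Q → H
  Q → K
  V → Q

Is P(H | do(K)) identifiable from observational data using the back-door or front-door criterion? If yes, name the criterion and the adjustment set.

desc(K)\{K}={H}; candidates ⊆ {F,G,N,P,Q,V}.
size 0: {}; under {} K still reaches {G,H,N,P,Q,V} ∋ H.
size 1: {F}, {G}, {N} …(+3); under {F} K still reaches {G,H,N,P,Q,V} ∋ H.
{P,Q}: K⊥H given {P,Q} in G with K→· removed — back-door holds.
P(H|do(K)) = Σ_{P,Q} P(H|K,P,Q)·P(P,Q).

P(H|do(K)): backdoor, adjust for {P, Q}.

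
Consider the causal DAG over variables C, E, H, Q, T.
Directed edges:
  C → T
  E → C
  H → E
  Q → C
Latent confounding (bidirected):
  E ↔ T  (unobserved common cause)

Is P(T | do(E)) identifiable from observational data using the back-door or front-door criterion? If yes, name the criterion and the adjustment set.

P(T|do(E)): frontdoor, adjust for {C}.

desc(E)\{E}={C,T}; candidates ⊆ {H,Q}.
E↔T: latent back-door arc(s) into E.
size 0: {}; under {} E still reaches {H,T} ∋ T.
size 1: {H}, {Q}; under {H} E still reaches {T} ∋ T.
size 2: {H,Q}; under {H,Q} E still reaches {T} ∋ T.
E↔T cannot be blocked by any observed set — no back-door set.
{C}: (i) intercepts every directed E→T path; (ii) no back-door E→{C}; (iii) {E} blocks every back-door {C}→T. Front-door holds.
P(T|do(E)) = Σ_{C} P(C|E) Σ_{E'} P(T|C,E')P(E').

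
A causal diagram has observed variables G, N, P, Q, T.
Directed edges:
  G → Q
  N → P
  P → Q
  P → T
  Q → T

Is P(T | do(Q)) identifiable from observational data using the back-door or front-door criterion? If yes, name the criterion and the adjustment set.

desc(Q)\{Q}={T}; candidates ⊆ {G,N,P}.
size 0: {}; under {} Q still reaches {G,N,P,T} ∋ T.
{P}: Q⊥T given {P} in G with Q→· removed — back-door holds.
P(T|do(Q)) = Σ_{P} P(T|Q,P)·P(P).

P(T|do(Q)): backdoor, adjust for {P}.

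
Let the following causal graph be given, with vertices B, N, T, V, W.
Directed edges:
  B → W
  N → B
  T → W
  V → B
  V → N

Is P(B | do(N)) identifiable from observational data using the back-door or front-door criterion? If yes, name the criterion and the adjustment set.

desc(N)\{N}={B,W}; candidates ⊆ {T,V}.
size 0: {}; under {} N still reaches {B,V,W} ∋ B.
{V}: N⊥B given {V} in G with N→· removed — back-door holds.
P(B|do(N)) = Σ_{V} P(B|N,V)·P(V).

P(B|do(N)): backdoor, adjust for {V}.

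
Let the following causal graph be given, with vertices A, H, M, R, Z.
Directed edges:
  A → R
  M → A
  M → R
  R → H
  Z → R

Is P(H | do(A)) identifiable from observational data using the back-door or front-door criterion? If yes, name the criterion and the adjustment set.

P(H|do(A)): backdoor, adjust for {M}.

desc(A)\{A}={H,R}; candidates ⊆ {M,Z}.
size 0: {}; under {} A still reaches {H,M,R} ∋ H.
{M}: A⊥H given {M} in G with A→· removed — back-door holds.
P(H|do(A)) = Σ_{M} P(H|A,M)·P(M).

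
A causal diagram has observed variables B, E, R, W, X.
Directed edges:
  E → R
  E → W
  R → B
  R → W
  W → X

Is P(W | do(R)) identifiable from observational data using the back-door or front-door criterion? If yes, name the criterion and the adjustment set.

P(W|do(R)): backdoor, adjust for {E}.

desc(R)\{R}={B,W,X}; candidates ⊆ {E}.
size 0: {}; under {} R still reaches {E,W,X} ∋ W.
{E}: R⊥W given {E} in G with R→· removed — back-door holds.
P(W|do(R)) = Σ_{E} P(W|R,E)·P(E).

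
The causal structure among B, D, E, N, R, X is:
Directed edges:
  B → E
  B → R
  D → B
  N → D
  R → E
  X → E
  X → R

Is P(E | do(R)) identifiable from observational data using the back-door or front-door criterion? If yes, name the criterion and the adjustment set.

P(E|do(R)): backdoor, adjust for {B, X}.

desc(R)\{R}={E}; candidates ⊆ {B,D,N,X}.
size 0: {}; under {} R still reaches {B,D,E,N,X} ∋ E.
size 1: {B}, {D}, {N} …(+1); under {B} R still reaches {E,X} ∋ E.
{B,X}: R⊥E given {B,X} in G with R→· removed — back-door holds.
P(E|do(R)) = Σ_{B,X} P(E|R,B,X)·P(B,X).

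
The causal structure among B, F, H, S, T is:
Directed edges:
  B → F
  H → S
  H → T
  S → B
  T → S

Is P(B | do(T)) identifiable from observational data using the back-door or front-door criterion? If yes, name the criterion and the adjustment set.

desc(T)\{T}={B,F,S}; candidates ⊆ {H}.
size 0: {}; under {} T still reaches {B,F,H,S} ∋ B.
{H}: T⊥B given {H} in G with T→· removed — back-door holds.
P(B|do(T)) = Σ_{H} P(B|T,H)·P(H).

P(B|do(T)): backdoor, adjust for {H}.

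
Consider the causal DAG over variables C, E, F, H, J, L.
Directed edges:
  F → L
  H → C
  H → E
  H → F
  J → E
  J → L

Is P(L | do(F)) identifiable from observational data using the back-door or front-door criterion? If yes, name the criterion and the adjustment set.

P(L|do(F)): backdoor, adjust for ∅.

desc(F)\{F}={L}; candidates ⊆ {C,E,H,J}.
∅: F⊥L given ∅ in G with F→· removed — back-door holds.
P(L|do(F)) = P(L|F) — no adjustment needed.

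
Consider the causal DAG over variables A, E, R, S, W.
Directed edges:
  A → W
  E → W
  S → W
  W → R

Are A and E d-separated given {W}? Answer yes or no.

Bayes-Ball from A | {W} reaches {E,S}.
E ∈ reach(A|{W}) ⇒ A ⊥̸ E | {W}.

No — A and E are d-connected given {W}.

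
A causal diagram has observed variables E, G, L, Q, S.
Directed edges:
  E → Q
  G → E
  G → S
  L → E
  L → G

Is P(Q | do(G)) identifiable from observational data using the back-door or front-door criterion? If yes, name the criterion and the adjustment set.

desc(G)\{G}={E,Q,S}; candidates ⊆ {L}.
size 0: {}; under {} G still reaches {E,L,Q} ∋ Q.
{L}: G⊥Q given {L} in G with G→· removed — back-door holds.
P(Q|do(G)) = Σ_{L} P(Q|G,L)·P(L).

P(Q|do(G)): backdoor, adjust for {L}.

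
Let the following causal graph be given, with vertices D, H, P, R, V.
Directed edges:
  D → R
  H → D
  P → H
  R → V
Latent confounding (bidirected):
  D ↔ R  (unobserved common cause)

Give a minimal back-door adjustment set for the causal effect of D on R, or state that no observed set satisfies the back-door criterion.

desc(D)\{D}={R,V}; candidates ⊆ {H,P}.
D↔R: latent back-door arc(s) into D.
size 0: {}; under {} D still reaches {H,P,R,V} ∋ R.
size 1: {H}, {P}; under {H} D still reaches {R,V} ∋ R.
size 2: {H,P}; under {H,P} D still reaches {R,V} ∋ R.
D↔R cannot be blocked by any observed set — no back-door set.

D→R: no observed back-door set.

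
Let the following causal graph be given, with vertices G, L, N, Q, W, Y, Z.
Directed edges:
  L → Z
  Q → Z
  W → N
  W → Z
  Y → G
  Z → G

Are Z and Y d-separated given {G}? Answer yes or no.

No — Z and Y are d-connected given {G}.

Bayes-Ball from Z | {G} reaches {L,N,Q,W,Y}.
Y ∈ reach(Z|{G}) ⇒ Z ⊥̸ Y | {G}.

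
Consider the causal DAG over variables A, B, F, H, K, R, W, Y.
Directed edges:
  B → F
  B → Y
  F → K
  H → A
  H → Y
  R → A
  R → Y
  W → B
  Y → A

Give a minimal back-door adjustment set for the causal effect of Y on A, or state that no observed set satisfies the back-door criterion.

Y→A: minimal back-door set {H, R}.

desc(Y)\{Y}={A}; candidates ⊆ {B,F,H,K,R,W}.
size 0: {}; under {} Y still reaches {A,B,F,H,K,R,W} ∋ A.
size 1: {B}, {F}, {H} …(+3); under {B} Y still reaches {A,H,R} ∋ A.
{H,R}: Y⊥A given {H,R} in G with Y→· removed — back-door holds.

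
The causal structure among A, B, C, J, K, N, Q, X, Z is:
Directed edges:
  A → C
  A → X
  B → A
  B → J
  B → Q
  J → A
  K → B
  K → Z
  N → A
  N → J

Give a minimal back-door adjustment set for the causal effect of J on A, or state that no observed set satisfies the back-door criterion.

J→A: minimal back-door set {B, N}.

desc(J)\{J}={A,C,X}; candidates ⊆ {B,K,N,Q,Z}.
size 0: {}; under {} J still reaches {A,B,C,K,N,Q,X,Z} ∋ A.
size 1: {B}, {K}, {N} …(+2); under {B} J still reaches {A,C,N,X} ∋ A.
{B,N}: J⊥A given {B,N} in G with J→· removed — back-door holds.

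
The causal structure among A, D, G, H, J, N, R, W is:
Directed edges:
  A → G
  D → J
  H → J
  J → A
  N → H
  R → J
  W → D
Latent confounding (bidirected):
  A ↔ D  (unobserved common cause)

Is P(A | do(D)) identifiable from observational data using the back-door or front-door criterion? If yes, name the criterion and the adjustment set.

desc(D)\{D}={A,G,J}; candidates ⊆ {H,N,R,W}.
D↔A: latent back-door arc(s) into D.
size 0: {}; under {} D still reaches {A,G,W} ∋ A.
size 1: {H}, {N}, {R} …(+1); under {H} D still reaches {A,G,W} ∋ A.
size 2: {H,N}, {H,R}, {H,W} …(+3); under {H,N} D still reaches {A,G,W} ∋ A.
D↔A cannot be blocked by any observed set — no back-door set.
{J}: (i) intercepts every directed D→A path; (ii) no back-door D→{J}; (iii) {D} blocks every back-door {J}→A. Front-door holds.
P(A|do(D)) = Σ_{J} P(J|D) Σ_{D'} P(A|J,D')P(D').

P(A|do(D)): frontdoor, adjust for {J}.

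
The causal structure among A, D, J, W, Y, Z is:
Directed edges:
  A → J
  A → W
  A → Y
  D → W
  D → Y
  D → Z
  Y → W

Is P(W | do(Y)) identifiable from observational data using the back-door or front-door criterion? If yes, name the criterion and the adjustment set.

desc(Y)\{Y}={W}; candidates ⊆ {A,D,J,Z}.
size 0: {}; under {} Y still reaches {A,D,J,W,Z} ∋ W.
size 1: {A}, {D}, {J} …(+1); under {A} Y still reaches {D,W,Z} ∋ W.
{A,D}: Y⊥W given {A,D} in G with Y→· removed — back-door holds.
P(W|do(Y)) = Σ_{A,D} P(W|Y,A,D)·P(A,D).

P(W|do(Y)): backdoor, adjust for {A, D}.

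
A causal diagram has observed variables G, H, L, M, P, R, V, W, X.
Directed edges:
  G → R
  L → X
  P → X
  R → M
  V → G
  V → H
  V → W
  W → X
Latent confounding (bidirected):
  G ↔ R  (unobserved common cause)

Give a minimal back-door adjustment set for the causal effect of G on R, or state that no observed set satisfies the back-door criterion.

desc(G)\{G}={M,R}; candidates ⊆ {H,L,P,V,W,X}.
G↔R: latent back-door arc(s) into G.
size 0: {}; under {} G still reaches {H,M,R,V,W,X} ∋ R.
size 1: {H}, {L}, {P} …(+3); under {H} G still reaches {M,R,V,W,X} ∋ R.
size 2: {H,L}, {H,P}, {H,V} …(+12); under {H,L} G still reaches {M,R,V,W,X} ∋ R.
G↔R cannot be blocked by any observed set — no back-door set.

G→R: no observed back-door set.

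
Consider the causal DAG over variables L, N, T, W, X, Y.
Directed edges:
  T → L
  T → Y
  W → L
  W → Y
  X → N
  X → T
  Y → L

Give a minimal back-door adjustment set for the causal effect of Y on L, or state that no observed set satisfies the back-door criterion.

desc(Y)\{Y}={L}; candidates ⊆ {N,T,W,X}.
size 0: {}; under {} Y still reaches {L,N,T,W,X} ∋ L.
size 1: {N}, {T}, {W} …(+1); under {N} Y still reaches {L,T,W,X} ∋ L.
{T,W}: Y⊥L given {T,W} in G with Y→· removed — back-door holds.

Y→L: minimal back-door set {T, W}.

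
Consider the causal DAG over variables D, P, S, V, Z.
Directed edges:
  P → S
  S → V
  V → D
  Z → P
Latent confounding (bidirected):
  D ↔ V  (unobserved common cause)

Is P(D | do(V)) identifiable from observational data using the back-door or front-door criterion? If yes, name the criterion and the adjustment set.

desc(V)\{V}={D}; candidates ⊆ {P,S,Z}.
V↔D: latent back-door arc(s) into V.
size 0: {}; under {} V still reaches {D,P,S,Z} ∋ D.
size 1: {P}, {S}, {Z}; under {P} V still reaches {D,S} ∋ D.
size 2: {P,S}, {P,Z}, {S,Z}; under {P,S} V still reaches {D} ∋ D.
V↔D cannot be blocked by any observed set — no back-door set.
No mediator lies on a directed V→…→D path.
Neither criterion identifies P(D|do(V)) in this graph.

P(D|do(V)): not identifiable (no BD/FD set).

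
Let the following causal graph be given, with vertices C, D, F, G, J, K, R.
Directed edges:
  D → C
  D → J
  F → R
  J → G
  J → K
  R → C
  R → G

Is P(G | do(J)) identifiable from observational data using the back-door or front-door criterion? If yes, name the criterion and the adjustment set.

P(G|do(J)): backdoor, adjust for ∅.

desc(J)\{J}={G,K}; candidates ⊆ {C,D,F,R}.
∅: J⊥G given ∅ in G with J→· removed — back-door holds.
P(G|do(J)) = P(G|J) — no adjustment needed.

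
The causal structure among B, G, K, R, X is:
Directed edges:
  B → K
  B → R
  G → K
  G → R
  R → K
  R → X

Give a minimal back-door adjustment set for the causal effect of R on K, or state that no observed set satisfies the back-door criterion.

desc(R)\{R}={K,X}; candidates ⊆ {B,G}.
size 0: {}; under {} R still reaches {B,G,K} ∋ K.
size 1: {B}, {G}; under {B} R still reaches {G,K} ∋ K.
{B,G}: R⊥K given {B,G} in G with R→· removed — back-door holds.

R→K: minimal back-door set {B, G}.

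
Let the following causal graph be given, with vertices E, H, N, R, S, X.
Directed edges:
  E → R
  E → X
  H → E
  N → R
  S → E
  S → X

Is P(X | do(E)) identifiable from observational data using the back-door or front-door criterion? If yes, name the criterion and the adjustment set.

P(X|do(E)): backdoor, adjust for {S}.

desc(E)\{E}={R,X}; candidates ⊆ {H,N,S}.
size 0: {}; under {} E still reaches {H,S,X} ∋ X.
{S}: E⊥X given {S} in G with E→· removed — back-door holds.
P(X|do(E)) = Σ_{S} P(X|E,S)·P(S).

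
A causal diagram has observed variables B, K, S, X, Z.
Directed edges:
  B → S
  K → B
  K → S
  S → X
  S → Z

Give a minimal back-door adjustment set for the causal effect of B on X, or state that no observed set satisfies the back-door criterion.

B→X: minimal back-door set {K}.

desc(B)\{B}={S,X,Z}; candidates ⊆ {K}.
size 0: {}; under {} B still reaches {K,S,X,Z} ∋ X.
{K}: B⊥X given {K} in G with B→· removed — back-door holds.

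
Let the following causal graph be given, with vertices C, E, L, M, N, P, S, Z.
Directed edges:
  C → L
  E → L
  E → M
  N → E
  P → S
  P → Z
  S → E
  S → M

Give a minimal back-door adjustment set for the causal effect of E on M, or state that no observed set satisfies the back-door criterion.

E→M: minimal back-door set {S}.

desc(E)\{E}={L,M}; candidates ⊆ {C,N,P,S,Z}.
size 0: {}; under {} E still reaches {M,N,P,S,Z} ∋ M.
{S}: E⊥M given {S} in G with E→· removed — back-door holds.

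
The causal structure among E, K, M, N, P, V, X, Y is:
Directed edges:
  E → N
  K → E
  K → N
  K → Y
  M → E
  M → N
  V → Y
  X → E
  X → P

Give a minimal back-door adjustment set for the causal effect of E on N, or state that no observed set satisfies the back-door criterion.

E→N: minimal back-door set {K, M}.

desc(E)\{E}={N}; candidates ⊆ {K,M,P,V,X,Y}.
size 0: {}; under {} E still reaches {K,M,N,P,X,Y} ∋ N.
size 1: {K}, {M}, {P} …(+3); under {K} E still reaches {M,N,P,X} ∋ N.
{K,M}: E⊥N given {K,M} in G with E→· removed — back-door holds.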